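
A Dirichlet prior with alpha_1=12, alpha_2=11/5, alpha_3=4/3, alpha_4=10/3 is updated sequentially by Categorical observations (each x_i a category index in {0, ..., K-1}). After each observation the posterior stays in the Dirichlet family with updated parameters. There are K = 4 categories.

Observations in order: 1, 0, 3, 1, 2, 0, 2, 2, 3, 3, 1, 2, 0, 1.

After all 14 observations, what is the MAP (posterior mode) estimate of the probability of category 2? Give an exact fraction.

65/433

obs 1: x=1 → posterior Dirichlet(12, 16/5, 4/3, 10/3)
obs 2: x=0 → posterior Dirichlet(13, 16/5, 4/3, 10/3)
obs 3: x=3 → posterior Dirichlet(13, 16/5, 4/3, 13/3)
obs 4: x=1 → posterior Dirichlet(13, 21/5, 4/3, 13/3)
obs 5: x=2 → posterior Dirichlet(13, 21/5, 7/3, 13/3)
obs 6: x=0 → posterior Dirichlet(14, 21/5, 7/3, 13/3)
obs 7: x=2 → posterior Dirichlet(14, 21/5, 10/3, 13/3)
obs 8: x=2 → posterior Dirichlet(14, 21/5, 13/3, 13/3)
obs 9: x=3 → posterior Dirichlet(14, 21/5, 13/3, 16/3)
obs 10: x=3 → posterior Dirichlet(14, 21/5, 13/3, 19/3)
obs 11: x=1 → posterior Dirichlet(14, 26/5, 13/3, 19/3)
obs 12: x=2 → posterior Dirichlet(14, 26/5, 16/3, 19/3)
obs 13: x=0 → posterior Dirichlet(15, 26/5, 16/3, 19/3)
obs 14: x=1 → posterior Dirichlet(15, 31/5, 16/3, 19/3)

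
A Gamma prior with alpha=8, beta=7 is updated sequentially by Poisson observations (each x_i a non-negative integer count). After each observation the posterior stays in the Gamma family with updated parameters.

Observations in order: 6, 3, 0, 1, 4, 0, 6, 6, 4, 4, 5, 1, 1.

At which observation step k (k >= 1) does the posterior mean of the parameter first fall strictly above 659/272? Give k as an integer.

k = 10

obs 1: x=6 → posterior Gamma(14, 8)
obs 2: x=3 → posterior Gamma(17, 9)
obs 3: x=0 → posterior Gamma(17, 10)
obs 4: x=1 → posterior Gamma(18, 11)
obs 5: x=4 → posterior Gamma(22, 12)
obs 6: x=0 → posterior Gamma(22, 13)
obs 7: x=6 → posterior Gamma(28, 14)
obs 8: x=6 → posterior Gamma(34, 15)
obs 9: x=4 → posterior Gamma(38, 16)
obs 10: x=4 → posterior Gamma(42, 17)
obs 11: x=5 → posterior Gamma(47, 18)
obs 12: x=1 → posterior Gamma(48, 19)
obs 13: x=1 → posterior Gamma(49, 20)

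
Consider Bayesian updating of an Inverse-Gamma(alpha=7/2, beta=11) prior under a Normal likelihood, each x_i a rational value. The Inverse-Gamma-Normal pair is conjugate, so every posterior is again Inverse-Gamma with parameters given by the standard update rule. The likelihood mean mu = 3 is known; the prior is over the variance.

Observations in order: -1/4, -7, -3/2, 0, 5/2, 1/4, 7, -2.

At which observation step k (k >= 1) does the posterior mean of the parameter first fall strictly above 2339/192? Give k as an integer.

k = 2

obs 1: x=-1/4 → posterior Inverse-Gamma(4, 521/32)
obs 2: x=-7 → posterior Inverse-Gamma(9/2, 2121/32)
obs 3: x=-3/2 → posterior Inverse-Gamma(5, 2445/32)
obs 4: x=0 → posterior Inverse-Gamma(11/2, 2589/32)
obs 5: x=5/2 → posterior Inverse-Gamma(6, 2593/32)
obs 6: x=1/4 → posterior Inverse-Gamma(13/2, 1357/16)
obs 7: x=7 → posterior Inverse-Gamma(7, 1485/16)
obs 8: x=-2 → posterior Inverse-Gamma(15/2, 1685/16)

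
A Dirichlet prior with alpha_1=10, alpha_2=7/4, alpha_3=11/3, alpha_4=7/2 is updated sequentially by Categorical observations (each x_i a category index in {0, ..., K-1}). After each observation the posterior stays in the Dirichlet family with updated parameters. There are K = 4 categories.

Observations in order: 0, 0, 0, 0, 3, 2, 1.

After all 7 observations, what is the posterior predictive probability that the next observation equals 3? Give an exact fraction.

54/311

obs 1: x=0 → posterior Dirichlet(11, 7/4, 11/3, 7/2)
obs 2: x=0 → posterior Dirichlet(12, 7/4, 11/3, 7/2)
obs 3: x=0 → posterior Dirichlet(13, 7/4, 11/3, 7/2)
obs 4: x=0 → posterior Dirichlet(14, 7/4, 11/3, 7/2)
obs 5: x=3 → posterior Dirichlet(14, 7/4, 11/3, 9/2)
obs 6: x=2 → posterior Dirichlet(14, 7/4, 14/3, 9/2)
obs 7: x=1 → posterior Dirichlet(14, 11/4, 14/3, 9/2)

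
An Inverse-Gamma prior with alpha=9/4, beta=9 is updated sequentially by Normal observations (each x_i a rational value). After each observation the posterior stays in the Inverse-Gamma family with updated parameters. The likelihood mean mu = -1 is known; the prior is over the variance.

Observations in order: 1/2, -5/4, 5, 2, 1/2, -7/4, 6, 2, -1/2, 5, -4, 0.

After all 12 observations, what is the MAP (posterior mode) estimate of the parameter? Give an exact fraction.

obs 1: x=1/2 → posterior Inverse-Gamma(11/4, 81/8)
obs 2: x=-5/4 → posterior Inverse-Gamma(13/4, 325/32)
obs 3: x=5 → posterior Inverse-Gamma(15/4, 901/32)
obs 4: x=2 → posterior Inverse-Gamma(17/4, 1045/32)
obs 5: x=1/2 → posterior Inverse-Gamma(19/4, 1081/32)
obs 6: x=-7/4 → posterior Inverse-Gamma(21/4, 545/16)
obs 7: x=6 → posterior Inverse-Gamma(23/4, 937/16)
obs 8: x=2 → posterior Inverse-Gamma(25/4, 1009/16)
obs 9: x=-1/2 → posterior Inverse-Gamma(27/4, 1011/16)
obs 10: x=5 → posterior Inverse-Gamma(29/4, 1299/16)
obs 11: x=-4 → posterior Inverse-Gamma(31/4, 1371/16)
obs 12: x=0 → posterior Inverse-Gamma(33/4, 1379/16)

1379/148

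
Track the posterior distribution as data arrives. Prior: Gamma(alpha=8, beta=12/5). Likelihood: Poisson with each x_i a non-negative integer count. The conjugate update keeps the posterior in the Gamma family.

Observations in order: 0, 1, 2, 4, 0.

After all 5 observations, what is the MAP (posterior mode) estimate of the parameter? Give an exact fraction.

70/37

obs 1: x=0 → posterior Gamma(8, 17/5)
obs 2: x=1 → posterior Gamma(9, 22/5)
obs 3: x=2 → posterior Gamma(11, 27/5)
obs 4: x=4 → posterior Gamma(15, 32/5)
obs 5: x=0 → posterior Gamma(15, 37/5)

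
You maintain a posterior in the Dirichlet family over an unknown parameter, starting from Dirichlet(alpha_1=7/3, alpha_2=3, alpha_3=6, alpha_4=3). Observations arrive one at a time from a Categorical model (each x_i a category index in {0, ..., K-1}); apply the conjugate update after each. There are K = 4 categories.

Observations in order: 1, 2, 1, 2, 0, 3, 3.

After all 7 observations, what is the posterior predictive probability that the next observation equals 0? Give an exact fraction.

5/32

obs 1: x=1 → posterior Dirichlet(7/3, 4, 6, 3)
obs 2: x=2 → posterior Dirichlet(7/3, 4, 7, 3)
obs 3: x=1 → posterior Dirichlet(7/3, 5, 7, 3)
obs 4: x=2 → posterior Dirichlet(7/3, 5, 8, 3)
obs 5: x=0 → posterior Dirichlet(10/3, 5, 8, 3)
obs 6: x=3 → posterior Dirichlet(10/3, 5, 8, 4)
obs 7: x=3 → posterior Dirichlet(10/3, 5, 8, 5)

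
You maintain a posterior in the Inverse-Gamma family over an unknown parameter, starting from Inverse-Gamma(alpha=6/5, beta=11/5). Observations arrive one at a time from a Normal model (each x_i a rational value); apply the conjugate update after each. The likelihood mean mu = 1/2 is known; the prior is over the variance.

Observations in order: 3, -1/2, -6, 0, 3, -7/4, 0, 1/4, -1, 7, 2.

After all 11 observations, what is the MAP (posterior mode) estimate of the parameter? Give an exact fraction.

obs 1: x=3 → posterior Inverse-Gamma(17/10, 213/40)
obs 2: x=-1/2 → posterior Inverse-Gamma(11/5, 233/40)
obs 3: x=-6 → posterior Inverse-Gamma(27/10, 539/20)
obs 4: x=0 → posterior Inverse-Gamma(16/5, 1083/40)
obs 5: x=3 → posterior Inverse-Gamma(37/10, 151/5)
obs 6: x=-7/4 → posterior Inverse-Gamma(21/5, 5237/160)
obs 7: x=0 → posterior Inverse-Gamma(47/10, 5257/160)
obs 8: x=1/4 → posterior Inverse-Gamma(26/5, 2631/80)
obs 9: x=-1 → posterior Inverse-Gamma(57/10, 2721/80)
obs 10: x=7 → posterior Inverse-Gamma(31/5, 4411/80)
obs 11: x=2 → posterior Inverse-Gamma(67/10, 4501/80)

643/88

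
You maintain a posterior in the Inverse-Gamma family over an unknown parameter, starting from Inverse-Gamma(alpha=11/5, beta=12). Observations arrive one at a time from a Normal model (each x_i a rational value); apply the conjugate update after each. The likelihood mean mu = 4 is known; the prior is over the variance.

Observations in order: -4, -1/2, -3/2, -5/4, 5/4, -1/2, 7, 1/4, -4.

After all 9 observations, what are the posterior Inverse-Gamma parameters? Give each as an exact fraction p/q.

alpha=67/10, beta=4495/32

obs 1: x=-4 → posterior Inverse-Gamma(27/10, 44)
obs 2: x=-1/2 → posterior Inverse-Gamma(16/5, 433/8)
obs 3: x=-3/2 → posterior Inverse-Gamma(37/10, 277/4)
obs 4: x=-5/4 → posterior Inverse-Gamma(21/5, 2657/32)
obs 5: x=5/4 → posterior Inverse-Gamma(47/10, 1389/16)
obs 6: x=-1/2 → posterior Inverse-Gamma(26/5, 1551/16)
obs 7: x=7 → posterior Inverse-Gamma(57/10, 1623/16)
obs 8: x=1/4 → posterior Inverse-Gamma(31/5, 3471/32)
obs 9: x=-4 → posterior Inverse-Gamma(67/10, 4495/32)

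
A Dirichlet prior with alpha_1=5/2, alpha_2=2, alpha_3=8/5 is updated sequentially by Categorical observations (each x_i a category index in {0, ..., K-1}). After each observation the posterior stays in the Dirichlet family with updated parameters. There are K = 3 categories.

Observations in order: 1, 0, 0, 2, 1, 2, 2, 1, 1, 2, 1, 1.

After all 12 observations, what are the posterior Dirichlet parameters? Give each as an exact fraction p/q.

obs 1: x=1 → posterior Dirichlet(5/2, 3, 8/5)
obs 2: x=0 → posterior Dirichlet(7/2, 3, 8/5)
obs 3: x=0 → posterior Dirichlet(9/2, 3, 8/5)
obs 4: x=2 → posterior Dirichlet(9/2, 3, 13/5)
obs 5: x=1 → posterior Dirichlet(9/2, 4, 13/5)
obs 6: x=2 → posterior Dirichlet(9/2, 4, 18/5)
obs 7: x=2 → posterior Dirichlet(9/2, 4, 23/5)
obs 8: x=1 → posterior Dirichlet(9/2, 5, 23/5)
obs 9: x=1 → posterior Dirichlet(9/2, 6, 23/5)
obs 10: x=2 → posterior Dirichlet(9/2, 6, 28/5)
obs 11: x=1 → posterior Dirichlet(9/2, 7, 28/5)
obs 12: x=1 → posterior Dirichlet(9/2, 8, 28/5)

alpha_1=9/2, alpha_2=8, alpha_3=28/5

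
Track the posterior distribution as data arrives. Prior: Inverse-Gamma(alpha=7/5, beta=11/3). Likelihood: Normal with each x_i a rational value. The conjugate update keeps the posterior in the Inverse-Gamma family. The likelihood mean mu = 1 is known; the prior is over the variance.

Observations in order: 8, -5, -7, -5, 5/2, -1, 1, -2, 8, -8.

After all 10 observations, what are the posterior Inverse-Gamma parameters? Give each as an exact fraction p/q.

obs 1: x=8 → posterior Inverse-Gamma(19/10, 169/6)
obs 2: x=-5 → posterior Inverse-Gamma(12/5, 277/6)
obs 3: x=-7 → posterior Inverse-Gamma(29/10, 469/6)
obs 4: x=-5 → posterior Inverse-Gamma(17/5, 577/6)
obs 5: x=5/2 → posterior Inverse-Gamma(39/10, 2335/24)
obs 6: x=-1 → posterior Inverse-Gamma(22/5, 2383/24)
obs 7: x=1 → posterior Inverse-Gamma(49/10, 2383/24)
obs 8: x=-2 → posterior Inverse-Gamma(27/5, 2491/24)
obs 9: x=8 → posterior Inverse-Gamma(59/10, 3079/24)
obs 10: x=-8 → posterior Inverse-Gamma(32/5, 4051/24)

alpha=32/5, beta=4051/24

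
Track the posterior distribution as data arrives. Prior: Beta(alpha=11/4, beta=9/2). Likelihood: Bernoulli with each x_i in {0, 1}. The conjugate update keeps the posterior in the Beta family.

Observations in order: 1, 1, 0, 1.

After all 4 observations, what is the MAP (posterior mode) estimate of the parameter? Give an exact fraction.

19/37

obs 1: x=1 → posterior Beta(15/4, 9/2)
obs 2: x=1 → posterior Beta(19/4, 9/2)
obs 3: x=0 → posterior Beta(19/4, 11/2)
obs 4: x=1 → posterior Beta(23/4, 11/2)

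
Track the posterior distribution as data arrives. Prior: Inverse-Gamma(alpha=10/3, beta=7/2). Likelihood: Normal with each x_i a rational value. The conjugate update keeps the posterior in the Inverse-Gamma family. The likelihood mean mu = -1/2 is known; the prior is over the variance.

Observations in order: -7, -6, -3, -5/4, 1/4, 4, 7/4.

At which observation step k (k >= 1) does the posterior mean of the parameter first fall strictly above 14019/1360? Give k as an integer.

obs 1: x=-7 → posterior Inverse-Gamma(23/6, 197/8)
obs 2: x=-6 → posterior Inverse-Gamma(13/3, 159/4)
obs 3: x=-3 → posterior Inverse-Gamma(29/6, 343/8)
obs 4: x=-5/4 → posterior Inverse-Gamma(16/3, 1381/32)
obs 5: x=1/4 → posterior Inverse-Gamma(35/6, 695/16)
obs 6: x=4 → posterior Inverse-Gamma(19/3, 857/16)
obs 7: x=7/4 → posterior Inverse-Gamma(41/6, 1795/32)

k = 2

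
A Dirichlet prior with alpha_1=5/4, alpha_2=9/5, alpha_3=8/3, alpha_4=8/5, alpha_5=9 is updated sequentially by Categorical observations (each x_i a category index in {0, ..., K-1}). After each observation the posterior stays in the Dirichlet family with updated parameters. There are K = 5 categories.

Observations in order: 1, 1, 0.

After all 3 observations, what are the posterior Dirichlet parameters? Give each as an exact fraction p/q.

alpha_1=9/4, alpha_2=19/5, alpha_3=8/3, alpha_4=8/5, alpha_5=9

obs 1: x=1 → posterior Dirichlet(5/4, 14/5, 8/3, 8/5, 9)
obs 2: x=1 → posterior Dirichlet(5/4, 19/5, 8/3, 8/5, 9)
obs 3: x=0 → posterior Dirichlet(9/4, 19/5, 8/3, 8/5, 9)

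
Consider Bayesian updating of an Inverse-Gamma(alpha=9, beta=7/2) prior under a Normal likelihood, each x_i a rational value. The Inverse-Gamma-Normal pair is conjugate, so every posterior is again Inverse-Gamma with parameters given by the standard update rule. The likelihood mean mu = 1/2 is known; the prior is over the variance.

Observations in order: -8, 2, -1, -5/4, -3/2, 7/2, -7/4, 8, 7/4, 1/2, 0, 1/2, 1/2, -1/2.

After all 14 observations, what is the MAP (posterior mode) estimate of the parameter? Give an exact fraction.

obs 1: x=-8 → posterior Inverse-Gamma(19/2, 317/8)
obs 2: x=2 → posterior Inverse-Gamma(10, 163/4)
obs 3: x=-1 → posterior Inverse-Gamma(21/2, 335/8)
obs 4: x=-5/4 → posterior Inverse-Gamma(11, 1389/32)
obs 5: x=-3/2 → posterior Inverse-Gamma(23/2, 1453/32)
obs 6: x=7/2 → posterior Inverse-Gamma(12, 1597/32)
obs 7: x=-7/4 → posterior Inverse-Gamma(25/2, 839/16)
obs 8: x=8 → posterior Inverse-Gamma(13, 1289/16)
obs 9: x=7/4 → posterior Inverse-Gamma(27/2, 2603/32)
obs 10: x=1/2 → posterior Inverse-Gamma(14, 2603/32)
obs 11: x=0 → posterior Inverse-Gamma(29/2, 2607/32)
obs 12: x=1/2 → posterior Inverse-Gamma(15, 2607/32)
obs 13: x=1/2 → posterior Inverse-Gamma(31/2, 2607/32)
obs 14: x=-1/2 → posterior Inverse-Gamma(16, 2623/32)

2623/544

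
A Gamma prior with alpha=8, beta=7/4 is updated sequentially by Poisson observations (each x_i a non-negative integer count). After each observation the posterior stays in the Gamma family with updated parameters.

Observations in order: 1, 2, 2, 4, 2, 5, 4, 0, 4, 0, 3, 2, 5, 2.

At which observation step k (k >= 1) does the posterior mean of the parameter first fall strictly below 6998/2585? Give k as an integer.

k = 12

obs 1: x=1 → posterior Gamma(9, 11/4)
obs 2: x=2 → posterior Gamma(11, 15/4)
obs 3: x=2 → posterior Gamma(13, 19/4)
obs 4: x=4 → posterior Gamma(17, 23/4)
obs 5: x=2 → posterior Gamma(19, 27/4)
obs 6: x=5 → posterior Gamma(24, 31/4)
obs 7: x=4 → posterior Gamma(28, 35/4)
obs 8: x=0 → posterior Gamma(28, 39/4)
obs 9: x=4 → posterior Gamma(32, 43/4)
obs 10: x=0 → posterior Gamma(32, 47/4)
obs 11: x=3 → posterior Gamma(35, 51/4)
obs 12: x=2 → posterior Gamma(37, 55/4)
obs 13: x=5 → posterior Gamma(42, 59/4)
obs 14: x=2 → posterior Gamma(44, 63/4)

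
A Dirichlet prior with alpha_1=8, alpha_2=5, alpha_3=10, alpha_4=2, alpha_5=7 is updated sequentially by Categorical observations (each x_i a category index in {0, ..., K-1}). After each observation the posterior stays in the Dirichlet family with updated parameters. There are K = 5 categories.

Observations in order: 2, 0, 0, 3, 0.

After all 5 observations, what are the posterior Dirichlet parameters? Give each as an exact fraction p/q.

obs 1: x=2 → posterior Dirichlet(8, 5, 11, 2, 7)
obs 2: x=0 → posterior Dirichlet(9, 5, 11, 2, 7)
obs 3: x=0 → posterior Dirichlet(10, 5, 11, 2, 7)
obs 4: x=3 → posterior Dirichlet(10, 5, 11, 3, 7)
obs 5: x=0 → posterior Dirichlet(11, 5, 11, 3, 7)

alpha_1=11, alpha_2=5, alpha_3=11, alpha_4=3, alpha_5=7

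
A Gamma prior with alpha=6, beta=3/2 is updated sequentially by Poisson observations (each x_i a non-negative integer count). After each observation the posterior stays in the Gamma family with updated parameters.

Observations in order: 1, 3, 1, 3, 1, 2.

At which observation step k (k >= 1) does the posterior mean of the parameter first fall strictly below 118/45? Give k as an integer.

obs 1: x=1 → posterior Gamma(7, 5/2)
obs 2: x=3 → posterior Gamma(10, 7/2)
obs 3: x=1 → posterior Gamma(11, 9/2)
obs 4: x=3 → posterior Gamma(14, 11/2)
obs 5: x=1 → posterior Gamma(15, 13/2)
obs 6: x=2 → posterior Gamma(17, 15/2)

k = 3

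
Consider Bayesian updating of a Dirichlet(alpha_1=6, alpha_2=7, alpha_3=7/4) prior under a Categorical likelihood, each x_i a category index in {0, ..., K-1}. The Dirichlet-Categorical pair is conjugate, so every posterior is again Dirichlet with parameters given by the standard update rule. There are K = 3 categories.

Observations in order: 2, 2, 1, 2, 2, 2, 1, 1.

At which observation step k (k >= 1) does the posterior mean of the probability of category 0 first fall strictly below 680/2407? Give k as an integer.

k = 7

obs 1: x=2 → posterior Dirichlet(6, 7, 11/4)
obs 2: x=2 → posterior Dirichlet(6, 7, 15/4)
obs 3: x=1 → posterior Dirichlet(6, 8, 15/4)
obs 4: x=2 → posterior Dirichlet(6, 8, 19/4)
obs 5: x=2 → posterior Dirichlet(6, 8, 23/4)
obs 6: x=2 → posterior Dirichlet(6, 8, 27/4)
obs 7: x=1 → posterior Dirichlet(6, 9, 27/4)
obs 8: x=1 → posterior Dirichlet(6, 10, 27/4)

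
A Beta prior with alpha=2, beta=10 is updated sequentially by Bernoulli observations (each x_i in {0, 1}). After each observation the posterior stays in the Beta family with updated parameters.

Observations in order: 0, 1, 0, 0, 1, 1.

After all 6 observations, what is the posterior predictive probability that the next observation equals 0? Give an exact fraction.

obs 1: x=0 → posterior Beta(2, 11)
obs 2: x=1 → posterior Beta(3, 11)
obs 3: x=0 → posterior Beta(3, 12)
obs 4: x=0 → posterior Beta(3, 13)
obs 5: x=1 → posterior Beta(4, 13)
obs 6: x=1 → posterior Beta(5, 13)

13/18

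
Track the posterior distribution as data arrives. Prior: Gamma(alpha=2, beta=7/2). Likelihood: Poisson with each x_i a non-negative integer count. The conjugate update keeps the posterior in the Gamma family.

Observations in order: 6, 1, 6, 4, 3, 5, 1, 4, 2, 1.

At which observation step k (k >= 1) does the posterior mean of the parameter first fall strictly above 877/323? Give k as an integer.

k = 6

obs 1: x=6 → posterior Gamma(8, 9/2)
obs 2: x=1 → posterior Gamma(9, 11/2)
obs 3: x=6 → posterior Gamma(15, 13/2)
obs 4: x=4 → posterior Gamma(19, 15/2)
obs 5: x=3 → posterior Gamma(22, 17/2)
obs 6: x=5 → posterior Gamma(27, 19/2)
obs 7: x=1 → posterior Gamma(28, 21/2)
obs 8: x=4 → posterior Gamma(32, 23/2)
obs 9: x=2 → posterior Gamma(34, 25/2)
obs 10: x=1 → posterior Gamma(35, 27/2)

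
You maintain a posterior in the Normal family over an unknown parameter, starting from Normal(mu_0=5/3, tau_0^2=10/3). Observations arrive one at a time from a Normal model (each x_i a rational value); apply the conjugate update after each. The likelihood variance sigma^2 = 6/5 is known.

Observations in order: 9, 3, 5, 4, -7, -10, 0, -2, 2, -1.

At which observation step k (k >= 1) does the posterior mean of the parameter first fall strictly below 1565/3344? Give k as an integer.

k = 8

obs 1: x=9 → posterior Normal(120/17, 15/17)
obs 2: x=3 → posterior Normal(315/59, 30/59)
obs 3: x=5 → posterior Normal(110/21, 5/14)
obs 4: x=4 → posterior Normal(540/109, 30/109)
obs 5: x=-7 → posterior Normal(365/134, 15/67)
obs 6: x=-10 → posterior Normal(115/159, 10/53)
obs 7: x=0 → posterior Normal(5/8, 15/92)
obs 8: x=-2 → posterior Normal(65/209, 30/209)
obs 9: x=2 → posterior Normal(115/234, 5/39)
obs 10: x=-1 → posterior Normal(90/259, 30/259)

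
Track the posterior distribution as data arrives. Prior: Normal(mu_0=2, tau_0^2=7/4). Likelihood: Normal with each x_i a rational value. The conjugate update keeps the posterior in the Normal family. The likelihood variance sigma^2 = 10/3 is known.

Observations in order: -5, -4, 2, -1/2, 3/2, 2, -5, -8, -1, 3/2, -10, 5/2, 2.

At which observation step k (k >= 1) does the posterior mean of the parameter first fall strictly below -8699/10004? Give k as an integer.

k = 2

obs 1: x=-5 → posterior Normal(-25/61, 70/61)
obs 2: x=-4 → posterior Normal(-109/82, 35/41)
obs 3: x=2 → posterior Normal(-67/103, 70/103)
obs 4: x=-1/2 → posterior Normal(-5/8, 35/62)
obs 5: x=3/2 → posterior Normal(-46/145, 14/29)
obs 6: x=2 → posterior Normal(-2/83, 35/83)
obs 7: x=-5 → posterior Normal(-109/187, 70/187)
obs 8: x=-8 → posterior Normal(-277/208, 35/104)
obs 9: x=-1 → posterior Normal(-298/229, 70/229)
obs 10: x=3/2 → posterior Normal(-533/500, 7/25)
obs 11: x=-10 → posterior Normal(-953/542, 70/271)
obs 12: x=5/2 → posterior Normal(-106/73, 35/146)
obs 13: x=2 → posterior Normal(-382/313, 70/313)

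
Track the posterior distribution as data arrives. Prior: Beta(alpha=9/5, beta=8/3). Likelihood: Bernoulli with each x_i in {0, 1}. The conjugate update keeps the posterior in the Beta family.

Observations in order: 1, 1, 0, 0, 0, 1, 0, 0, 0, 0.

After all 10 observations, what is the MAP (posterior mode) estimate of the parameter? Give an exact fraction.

obs 1: x=1 → posterior Beta(14/5, 8/3)
obs 2: x=1 → posterior Beta(19/5, 8/3)
obs 3: x=0 → posterior Beta(19/5, 11/3)
obs 4: x=0 → posterior Beta(19/5, 14/3)
obs 5: x=0 → posterior Beta(19/5, 17/3)
obs 6: x=1 → posterior Beta(24/5, 17/3)
obs 7: x=0 → posterior Beta(24/5, 20/3)
obs 8: x=0 → posterior Beta(24/5, 23/3)
obs 9: x=0 → posterior Beta(24/5, 26/3)
obs 10: x=0 → posterior Beta(24/5, 29/3)

57/187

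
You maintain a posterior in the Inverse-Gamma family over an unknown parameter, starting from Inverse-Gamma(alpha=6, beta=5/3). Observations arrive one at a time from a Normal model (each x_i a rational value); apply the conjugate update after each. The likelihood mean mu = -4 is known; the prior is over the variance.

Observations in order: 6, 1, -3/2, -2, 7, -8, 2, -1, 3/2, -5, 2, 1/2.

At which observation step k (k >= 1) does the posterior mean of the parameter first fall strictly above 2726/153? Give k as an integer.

obs 1: x=6 → posterior Inverse-Gamma(13/2, 155/3)
obs 2: x=1 → posterior Inverse-Gamma(7, 385/6)
obs 3: x=-3/2 → posterior Inverse-Gamma(15/2, 1615/24)
obs 4: x=-2 → posterior Inverse-Gamma(8, 1663/24)
obs 5: x=7 → posterior Inverse-Gamma(17/2, 3115/24)
obs 6: x=-8 → posterior Inverse-Gamma(9, 3307/24)
obs 7: x=2 → posterior Inverse-Gamma(19/2, 3739/24)
obs 8: x=-1 → posterior Inverse-Gamma(10, 3847/24)
obs 9: x=3/2 → posterior Inverse-Gamma(21/2, 2105/12)
obs 10: x=-5 → posterior Inverse-Gamma(11, 2111/12)
obs 11: x=2 → posterior Inverse-Gamma(23/2, 2327/12)
obs 12: x=1/2 → posterior Inverse-Gamma(12, 4897/24)

k = 7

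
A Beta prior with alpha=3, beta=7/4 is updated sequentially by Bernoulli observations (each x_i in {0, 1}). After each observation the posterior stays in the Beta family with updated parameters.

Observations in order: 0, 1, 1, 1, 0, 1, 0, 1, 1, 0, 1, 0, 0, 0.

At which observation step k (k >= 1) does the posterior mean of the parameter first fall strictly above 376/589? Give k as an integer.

k = 3

obs 1: x=0 → posterior Beta(3, 11/4)
obs 2: x=1 → posterior Beta(4, 11/4)
obs 3: x=1 → posterior Beta(5, 11/4)
obs 4: x=1 → posterior Beta(6, 11/4)
obs 5: x=0 → posterior Beta(6, 15/4)
obs 6: x=1 → posterior Beta(7, 15/4)
obs 7: x=0 → posterior Beta(7, 19/4)
obs 8: x=1 → posterior Beta(8, 19/4)
obs 9: x=1 → posterior Beta(9, 19/4)
obs 10: x=0 → posterior Beta(9, 23/4)
obs 11: x=1 → posterior Beta(10, 23/4)
obs 12: x=0 → posterior Beta(10, 27/4)
obs 13: x=0 → posterior Beta(10, 31/4)
obs 14: x=0 → posterior Beta(10, 35/4)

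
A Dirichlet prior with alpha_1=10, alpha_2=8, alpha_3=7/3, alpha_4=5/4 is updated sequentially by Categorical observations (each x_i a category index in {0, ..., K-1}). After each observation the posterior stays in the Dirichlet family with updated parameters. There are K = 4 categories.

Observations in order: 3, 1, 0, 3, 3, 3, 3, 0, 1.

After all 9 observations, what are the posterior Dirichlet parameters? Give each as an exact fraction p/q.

obs 1: x=3 → posterior Dirichlet(10, 8, 7/3, 9/4)
obs 2: x=1 → posterior Dirichlet(10, 9, 7/3, 9/4)
obs 3: x=0 → posterior Dirichlet(11, 9, 7/3, 9/4)
obs 4: x=3 → posterior Dirichlet(11, 9, 7/3, 13/4)
obs 5: x=3 → posterior Dirichlet(11, 9, 7/3, 17/4)
obs 6: x=3 → posterior Dirichlet(11, 9, 7/3, 21/4)
obs 7: x=3 → posterior Dirichlet(11, 9, 7/3, 25/4)
obs 8: x=0 → posterior Dirichlet(12, 9, 7/3, 25/4)
obs 9: x=1 → posterior Dirichlet(12, 10, 7/3, 25/4)

alpha_1=12, alpha_2=10, alpha_3=7/3, alpha_4=25/4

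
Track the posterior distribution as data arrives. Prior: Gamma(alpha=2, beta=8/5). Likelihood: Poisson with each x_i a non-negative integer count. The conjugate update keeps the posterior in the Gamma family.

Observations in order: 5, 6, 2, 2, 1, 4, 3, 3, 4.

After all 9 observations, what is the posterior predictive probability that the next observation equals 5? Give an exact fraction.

553171765199593553353794238335041349089416503032653120218815625/5516781500797851802279184362515376679465437545101572849075748864

obs 1: x=5 → posterior Gamma(7, 13/5)
obs 2: x=6 → posterior Gamma(13, 18/5)
obs 3: x=2 → posterior Gamma(15, 23/5)
obs 4: x=2 → posterior Gamma(17, 28/5)
obs 5: x=1 → posterior Gamma(18, 33/5)
obs 6: x=4 → posterior Gamma(22, 38/5)
obs 7: x=3 → posterior Gamma(25, 43/5)
obs 8: x=3 → posterior Gamma(28, 48/5)
obs 9: x=4 → posterior Gamma(32, 53/5)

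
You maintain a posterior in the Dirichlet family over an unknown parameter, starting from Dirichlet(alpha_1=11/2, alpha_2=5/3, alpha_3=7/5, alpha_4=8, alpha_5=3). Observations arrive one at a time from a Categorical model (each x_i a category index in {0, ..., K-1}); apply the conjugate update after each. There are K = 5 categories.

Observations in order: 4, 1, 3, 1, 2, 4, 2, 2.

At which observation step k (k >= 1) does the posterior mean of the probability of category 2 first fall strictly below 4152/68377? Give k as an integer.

k = 4

obs 1: x=4 → posterior Dirichlet(11/2, 5/3, 7/5, 8, 4)
obs 2: x=1 → posterior Dirichlet(11/2, 8/3, 7/5, 8, 4)
obs 3: x=3 → posterior Dirichlet(11/2, 8/3, 7/5, 9, 4)
obs 4: x=1 → posterior Dirichlet(11/2, 11/3, 7/5, 9, 4)
obs 5: x=2 → posterior Dirichlet(11/2, 11/3, 12/5, 9, 4)
obs 6: x=4 → posterior Dirichlet(11/2, 11/3, 12/5, 9, 5)
obs 7: x=2 → posterior Dirichlet(11/2, 11/3, 17/5, 9, 5)
obs 8: x=2 → posterior Dirichlet(11/2, 11/3, 22/5, 9, 5)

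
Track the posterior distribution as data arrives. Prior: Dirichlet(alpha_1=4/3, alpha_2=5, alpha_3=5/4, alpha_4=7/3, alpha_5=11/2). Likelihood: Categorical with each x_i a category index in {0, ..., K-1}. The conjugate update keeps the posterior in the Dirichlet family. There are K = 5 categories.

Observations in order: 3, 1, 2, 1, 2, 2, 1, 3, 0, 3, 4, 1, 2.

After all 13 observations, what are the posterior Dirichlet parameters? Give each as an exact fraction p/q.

alpha_1=7/3, alpha_2=9, alpha_3=21/4, alpha_4=16/3, alpha_5=13/2

obs 1: x=3 → posterior Dirichlet(4/3, 5, 5/4, 10/3, 11/2)
obs 2: x=1 → posterior Dirichlet(4/3, 6, 5/4, 10/3, 11/2)
obs 3: x=2 → posterior Dirichlet(4/3, 6, 9/4, 10/3, 11/2)
obs 4: x=1 → posterior Dirichlet(4/3, 7, 9/4, 10/3, 11/2)
obs 5: x=2 → posterior Dirichlet(4/3, 7, 13/4, 10/3, 11/2)
obs 6: x=2 → posterior Dirichlet(4/3, 7, 17/4, 10/3, 11/2)
obs 7: x=1 → posterior Dirichlet(4/3, 8, 17/4, 10/3, 11/2)
obs 8: x=3 → posterior Dirichlet(4/3, 8, 17/4, 13/3, 11/2)
obs 9: x=0 → posterior Dirichlet(7/3, 8, 17/4, 13/3, 11/2)
obs 10: x=3 → posterior Dirichlet(7/3, 8, 17/4, 16/3, 11/2)
obs 11: x=4 → posterior Dirichlet(7/3, 8, 17/4, 16/3, 13/2)
obs 12: x=1 → posterior Dirichlet(7/3, 9, 17/4, 16/3, 13/2)
obs 13: x=2 → posterior Dirichlet(7/3, 9, 21/4, 16/3, 13/2)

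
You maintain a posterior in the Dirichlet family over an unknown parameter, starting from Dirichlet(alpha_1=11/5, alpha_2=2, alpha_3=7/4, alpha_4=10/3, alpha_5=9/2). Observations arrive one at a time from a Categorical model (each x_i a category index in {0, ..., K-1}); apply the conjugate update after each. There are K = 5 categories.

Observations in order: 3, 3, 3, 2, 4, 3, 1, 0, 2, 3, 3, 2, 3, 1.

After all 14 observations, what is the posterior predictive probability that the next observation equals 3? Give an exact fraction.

obs 1: x=3 → posterior Dirichlet(11/5, 2, 7/4, 13/3, 9/2)
obs 2: x=3 → posterior Dirichlet(11/5, 2, 7/4, 16/3, 9/2)
obs 3: x=3 → posterior Dirichlet(11/5, 2, 7/4, 19/3, 9/2)
obs 4: x=2 → posterior Dirichlet(11/5, 2, 11/4, 19/3, 9/2)
obs 5: x=4 → posterior Dirichlet(11/5, 2, 11/4, 19/3, 11/2)
obs 6: x=3 → posterior Dirichlet(11/5, 2, 11/4, 22/3, 11/2)
obs 7: x=1 → posterior Dirichlet(11/5, 3, 11/4, 22/3, 11/2)
obs 8: x=0 → posterior Dirichlet(16/5, 3, 11/4, 22/3, 11/2)
obs 9: x=2 → posterior Dirichlet(16/5, 3, 15/4, 22/3, 11/2)
obs 10: x=3 → posterior Dirichlet(16/5, 3, 15/4, 25/3, 11/2)
obs 11: x=3 → posterior Dirichlet(16/5, 3, 15/4, 28/3, 11/2)
obs 12: x=2 → posterior Dirichlet(16/5, 3, 19/4, 28/3, 11/2)
obs 13: x=3 → posterior Dirichlet(16/5, 3, 19/4, 31/3, 11/2)
obs 14: x=1 → posterior Dirichlet(16/5, 4, 19/4, 31/3, 11/2)

620/1667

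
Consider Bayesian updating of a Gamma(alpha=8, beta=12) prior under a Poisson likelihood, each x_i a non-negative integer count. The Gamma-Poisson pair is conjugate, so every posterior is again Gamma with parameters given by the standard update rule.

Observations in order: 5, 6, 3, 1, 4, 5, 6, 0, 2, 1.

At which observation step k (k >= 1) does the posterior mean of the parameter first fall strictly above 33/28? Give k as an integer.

obs 1: x=5 → posterior Gamma(13, 13)
obs 2: x=6 → posterior Gamma(19, 14)
obs 3: x=3 → posterior Gamma(22, 15)
obs 4: x=1 → posterior Gamma(23, 16)
obs 5: x=4 → posterior Gamma(27, 17)
obs 6: x=5 → posterior Gamma(32, 18)
obs 7: x=6 → posterior Gamma(38, 19)
obs 8: x=0 → posterior Gamma(38, 20)
obs 9: x=2 → posterior Gamma(40, 21)
obs 10: x=1 → posterior Gamma(41, 22)

k = 2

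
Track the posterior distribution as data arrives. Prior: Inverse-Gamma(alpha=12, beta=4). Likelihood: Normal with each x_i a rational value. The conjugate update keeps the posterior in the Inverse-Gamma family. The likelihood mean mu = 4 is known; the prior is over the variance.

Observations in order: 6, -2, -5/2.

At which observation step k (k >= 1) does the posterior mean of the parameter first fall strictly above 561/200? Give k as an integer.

obs 1: x=6 → posterior Inverse-Gamma(25/2, 6)
obs 2: x=-2 → posterior Inverse-Gamma(13, 24)
obs 3: x=-5/2 → posterior Inverse-Gamma(27/2, 361/8)

k = 3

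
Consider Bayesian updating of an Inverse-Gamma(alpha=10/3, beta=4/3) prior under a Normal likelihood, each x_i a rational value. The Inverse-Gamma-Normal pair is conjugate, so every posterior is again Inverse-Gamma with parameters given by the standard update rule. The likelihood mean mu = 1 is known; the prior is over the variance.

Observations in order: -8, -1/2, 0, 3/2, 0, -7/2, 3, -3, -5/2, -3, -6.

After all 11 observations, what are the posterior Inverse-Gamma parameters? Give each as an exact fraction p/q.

obs 1: x=-8 → posterior Inverse-Gamma(23/6, 251/6)
obs 2: x=-1/2 → posterior Inverse-Gamma(13/3, 1031/24)
obs 3: x=0 → posterior Inverse-Gamma(29/6, 1043/24)
obs 4: x=3/2 → posterior Inverse-Gamma(16/3, 523/12)
obs 5: x=0 → posterior Inverse-Gamma(35/6, 529/12)
obs 6: x=-7/2 → posterior Inverse-Gamma(19/3, 1301/24)
obs 7: x=3 → posterior Inverse-Gamma(41/6, 1349/24)
obs 8: x=-3 → posterior Inverse-Gamma(22/3, 1541/24)
obs 9: x=-5/2 → posterior Inverse-Gamma(47/6, 211/3)
obs 10: x=-3 → posterior Inverse-Gamma(25/3, 235/3)
obs 11: x=-6 → posterior Inverse-Gamma(53/6, 617/6)

alpha=53/6, beta=617/6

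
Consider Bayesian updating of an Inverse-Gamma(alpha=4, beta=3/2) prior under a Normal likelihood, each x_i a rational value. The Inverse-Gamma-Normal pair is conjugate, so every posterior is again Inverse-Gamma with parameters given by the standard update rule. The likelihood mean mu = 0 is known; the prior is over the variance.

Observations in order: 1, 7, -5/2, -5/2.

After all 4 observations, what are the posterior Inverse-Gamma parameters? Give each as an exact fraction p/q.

obs 1: x=1 → posterior Inverse-Gamma(9/2, 2)
obs 2: x=7 → posterior Inverse-Gamma(5, 53/2)
obs 3: x=-5/2 → posterior Inverse-Gamma(11/2, 237/8)
obs 4: x=-5/2 → posterior Inverse-Gamma(6, 131/4)

alpha=6, beta=131/4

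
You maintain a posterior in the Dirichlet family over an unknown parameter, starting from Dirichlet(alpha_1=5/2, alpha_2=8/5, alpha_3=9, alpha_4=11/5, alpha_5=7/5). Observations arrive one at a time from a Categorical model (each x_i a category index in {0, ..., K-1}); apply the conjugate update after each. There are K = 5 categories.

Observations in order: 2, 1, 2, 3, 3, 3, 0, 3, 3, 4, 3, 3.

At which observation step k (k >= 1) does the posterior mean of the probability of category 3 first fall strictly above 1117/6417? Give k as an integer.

obs 1: x=2 → posterior Dirichlet(5/2, 8/5, 10, 11/5, 7/5)
obs 2: x=1 → posterior Dirichlet(5/2, 13/5, 10, 11/5, 7/5)
obs 3: x=2 → posterior Dirichlet(5/2, 13/5, 11, 11/5, 7/5)
obs 4: x=3 → posterior Dirichlet(5/2, 13/5, 11, 16/5, 7/5)
obs 5: x=3 → posterior Dirichlet(5/2, 13/5, 11, 21/5, 7/5)
obs 6: x=3 → posterior Dirichlet(5/2, 13/5, 11, 26/5, 7/5)
obs 7: x=0 → posterior Dirichlet(7/2, 13/5, 11, 26/5, 7/5)
obs 8: x=3 → posterior Dirichlet(7/2, 13/5, 11, 31/5, 7/5)
obs 9: x=3 → posterior Dirichlet(7/2, 13/5, 11, 36/5, 7/5)
obs 10: x=4 → posterior Dirichlet(7/2, 13/5, 11, 36/5, 12/5)
obs 11: x=3 → posterior Dirichlet(7/2, 13/5, 11, 41/5, 12/5)
obs 12: x=3 → posterior Dirichlet(7/2, 13/5, 11, 46/5, 12/5)

k = 5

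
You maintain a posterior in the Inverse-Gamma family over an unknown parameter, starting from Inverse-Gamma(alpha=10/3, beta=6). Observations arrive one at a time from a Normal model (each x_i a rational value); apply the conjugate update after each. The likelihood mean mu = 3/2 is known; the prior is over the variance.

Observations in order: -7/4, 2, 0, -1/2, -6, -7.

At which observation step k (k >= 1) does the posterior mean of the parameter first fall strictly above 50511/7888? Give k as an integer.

k = 5

obs 1: x=-7/4 → posterior Inverse-Gamma(23/6, 361/32)
obs 2: x=2 → posterior Inverse-Gamma(13/3, 365/32)
obs 3: x=0 → posterior Inverse-Gamma(29/6, 401/32)
obs 4: x=-1/2 → posterior Inverse-Gamma(16/3, 465/32)
obs 5: x=-6 → posterior Inverse-Gamma(35/6, 1365/32)
obs 6: x=-7 → posterior Inverse-Gamma(19/3, 2521/32)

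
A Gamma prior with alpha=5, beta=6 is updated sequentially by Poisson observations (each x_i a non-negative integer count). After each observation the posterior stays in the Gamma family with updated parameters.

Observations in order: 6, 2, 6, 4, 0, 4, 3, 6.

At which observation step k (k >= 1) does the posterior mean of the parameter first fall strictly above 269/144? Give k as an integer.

k = 3

obs 1: x=6 → posterior Gamma(11, 7)
obs 2: x=2 → posterior Gamma(13, 8)
obs 3: x=6 → posterior Gamma(19, 9)
obs 4: x=4 → posterior Gamma(23, 10)
obs 5: x=0 → posterior Gamma(23, 11)
obs 6: x=4 → posterior Gamma(27, 12)
obs 7: x=3 → posterior Gamma(30, 13)
obs 8: x=6 → posterior Gamma(36, 14)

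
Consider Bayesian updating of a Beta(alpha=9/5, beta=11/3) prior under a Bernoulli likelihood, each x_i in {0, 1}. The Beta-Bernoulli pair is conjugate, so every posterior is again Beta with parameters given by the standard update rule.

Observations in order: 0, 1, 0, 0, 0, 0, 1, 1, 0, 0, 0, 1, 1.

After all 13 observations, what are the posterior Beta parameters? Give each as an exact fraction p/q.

alpha=34/5, beta=35/3

obs 1: x=0 → posterior Beta(9/5, 14/3)
obs 2: x=1 → posterior Beta(14/5, 14/3)
obs 3: x=0 → posterior Beta(14/5, 17/3)
obs 4: x=0 → posterior Beta(14/5, 20/3)
obs 5: x=0 → posterior Beta(14/5, 23/3)
obs 6: x=0 → posterior Beta(14/5, 26/3)
obs 7: x=1 → posterior Beta(19/5, 26/3)
obs 8: x=1 → posterior Beta(24/5, 26/3)
obs 9: x=0 → posterior Beta(24/5, 29/3)
obs 10: x=0 → posterior Beta(24/5, 32/3)
obs 11: x=0 → posterior Beta(24/5, 35/3)
obs 12: x=1 → posterior Beta(29/5, 35/3)
obs 13: x=1 → posterior Beta(34/5, 35/3)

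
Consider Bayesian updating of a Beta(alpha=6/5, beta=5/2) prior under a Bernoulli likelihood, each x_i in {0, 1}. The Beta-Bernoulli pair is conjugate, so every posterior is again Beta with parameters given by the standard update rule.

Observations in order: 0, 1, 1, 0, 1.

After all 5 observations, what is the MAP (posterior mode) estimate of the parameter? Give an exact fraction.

32/67

obs 1: x=0 → posterior Beta(6/5, 7/2)
obs 2: x=1 → posterior Beta(11/5, 7/2)
obs 3: x=1 → posterior Beta(16/5, 7/2)
obs 4: x=0 → posterior Beta(16/5, 9/2)
obs 5: x=1 → posterior Beta(21/5, 9/2)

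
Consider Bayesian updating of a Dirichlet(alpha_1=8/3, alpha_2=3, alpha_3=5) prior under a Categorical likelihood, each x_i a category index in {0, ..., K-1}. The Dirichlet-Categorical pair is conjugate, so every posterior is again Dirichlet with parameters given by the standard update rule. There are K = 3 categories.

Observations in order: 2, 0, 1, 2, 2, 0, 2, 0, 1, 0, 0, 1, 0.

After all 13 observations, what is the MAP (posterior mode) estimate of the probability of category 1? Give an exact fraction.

15/62

obs 1: x=2 → posterior Dirichlet(8/3, 3, 6)
obs 2: x=0 → posterior Dirichlet(11/3, 3, 6)
obs 3: x=1 → posterior Dirichlet(11/3, 4, 6)
obs 4: x=2 → posterior Dirichlet(11/3, 4, 7)
obs 5: x=2 → posterior Dirichlet(11/3, 4, 8)
obs 6: x=0 → posterior Dirichlet(14/3, 4, 8)
obs 7: x=2 → posterior Dirichlet(14/3, 4, 9)
obs 8: x=0 → posterior Dirichlet(17/3, 4, 9)
obs 9: x=1 → posterior Dirichlet(17/3, 5, 9)
obs 10: x=0 → posterior Dirichlet(20/3, 5, 9)
obs 11: x=0 → posterior Dirichlet(23/3, 5, 9)
obs 12: x=1 → posterior Dirichlet(23/3, 6, 9)
obs 13: x=0 → posterior Dirichlet(26/3, 6, 9)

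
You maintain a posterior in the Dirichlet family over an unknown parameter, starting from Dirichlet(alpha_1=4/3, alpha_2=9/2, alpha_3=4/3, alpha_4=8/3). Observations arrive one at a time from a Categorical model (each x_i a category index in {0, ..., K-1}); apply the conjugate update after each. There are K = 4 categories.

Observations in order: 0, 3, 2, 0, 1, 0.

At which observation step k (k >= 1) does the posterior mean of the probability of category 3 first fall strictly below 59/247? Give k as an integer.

k = 6

obs 1: x=0 → posterior Dirichlet(7/3, 9/2, 4/3, 8/3)
obs 2: x=3 → posterior Dirichlet(7/3, 9/2, 4/3, 11/3)
obs 3: x=2 → posterior Dirichlet(7/3, 9/2, 7/3, 11/3)
obs 4: x=0 → posterior Dirichlet(10/3, 9/2, 7/3, 11/3)
obs 5: x=1 → posterior Dirichlet(10/3, 11/2, 7/3, 11/3)
obs 6: x=0 → posterior Dirichlet(13/3, 11/2, 7/3, 11/3)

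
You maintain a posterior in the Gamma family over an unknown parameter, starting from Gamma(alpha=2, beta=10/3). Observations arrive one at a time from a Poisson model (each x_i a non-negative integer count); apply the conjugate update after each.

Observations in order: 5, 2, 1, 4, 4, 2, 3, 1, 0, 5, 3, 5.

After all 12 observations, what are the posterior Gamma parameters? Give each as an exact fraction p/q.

obs 1: x=5 → posterior Gamma(7, 13/3)
obs 2: x=2 → posterior Gamma(9, 16/3)
obs 3: x=1 → posterior Gamma(10, 19/3)
obs 4: x=4 → posterior Gamma(14, 22/3)
obs 5: x=4 → posterior Gamma(18, 25/3)
obs 6: x=2 → posterior Gamma(20, 28/3)
obs 7: x=3 → posterior Gamma(23, 31/3)
obs 8: x=1 → posterior Gamma(24, 34/3)
obs 9: x=0 → posterior Gamma(24, 37/3)
obs 10: x=5 → posterior Gamma(29, 40/3)
obs 11: x=3 → posterior Gamma(32, 43/3)
obs 12: x=5 → posterior Gamma(37, 46/3)

alpha=37, beta=46/3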